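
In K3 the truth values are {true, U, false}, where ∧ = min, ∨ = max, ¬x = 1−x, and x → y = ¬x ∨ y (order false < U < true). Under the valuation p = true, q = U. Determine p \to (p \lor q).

true

p \lor q = true \lor U = true
p \to (p \lor q) = true \to true = true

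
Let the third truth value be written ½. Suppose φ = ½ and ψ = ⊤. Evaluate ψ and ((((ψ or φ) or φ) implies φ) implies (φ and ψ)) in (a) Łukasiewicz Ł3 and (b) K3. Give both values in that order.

In Łukasiewicz Ł3: ψ or φ = ⊤ or ½ = ⊤
(ψ or φ) or φ = ⊤ or ½ = ⊤
((ψ or φ) or φ) implies φ = ⊤ implies ½ = ½
φ and ψ = ½ and ⊤ = ½
(((ψ or φ) or φ) implies φ) implies (φ and ψ) = ½ implies ½ = ⊤
ψ and ((((ψ or φ) or φ) implies φ) implies (φ and ψ)) = ⊤ and ⊤ = ⊤
In K3: ψ or φ = ⊤ or ½ = ⊤
(ψ or φ) or φ = ⊤ or ½ = ⊤
((ψ or φ) or φ) implies φ = ⊤ implies ½ = ½  [not ⊤ or ½]
φ and ψ = ½ and ⊤ = ½
(((ψ or φ) or φ) implies φ) implies (φ and ψ) = ½ implies ½ = ½
ψ and ((((ψ or φ) or φ) implies φ) implies (φ and ψ)) = ⊤ and ½ = ½
They differ because Łukasiewicz Ł3 and K3 treat ½ differently under implication.

⊤; ½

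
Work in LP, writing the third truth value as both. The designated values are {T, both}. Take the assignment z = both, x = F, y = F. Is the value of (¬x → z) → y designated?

¬x = ¬F = T
¬x → z = T → both = both  [¬T ∨ both]
(¬x → z) → y = both → F = both
both ∈ {T, both}.

Yes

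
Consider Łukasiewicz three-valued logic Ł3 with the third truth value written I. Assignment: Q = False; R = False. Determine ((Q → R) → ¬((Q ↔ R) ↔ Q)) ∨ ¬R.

Q → R = False → False = True
Q ↔ R = False ↔ False = True
(Q ↔ R) ↔ Q = True ↔ False = False
¬((Q ↔ R) ↔ Q) = ¬False = True
(Q → R) → ¬((Q ↔ R) ↔ Q) = True → True = True
¬R = ¬False = True
((Q → R) → ¬((Q ↔ R) ↔ Q)) ∨ ¬R = True ∨ True = True

True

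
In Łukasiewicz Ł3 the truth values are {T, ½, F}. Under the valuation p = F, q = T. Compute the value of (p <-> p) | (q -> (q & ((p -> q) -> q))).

T

p <-> p = F <-> F = T
p -> q = F -> T = T
(p -> q) -> q = T -> T = T
q & ((p -> q) -> q) = T & T = T
q -> (q & ((p -> q) -> q)) = T -> T = T
(p <-> p) | (q -> (q & ((p -> q) -> q))) = T | T = T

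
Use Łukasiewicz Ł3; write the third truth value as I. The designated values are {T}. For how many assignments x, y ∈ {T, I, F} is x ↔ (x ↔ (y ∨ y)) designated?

Designated under: (x=T, y=T); (x=I, y=T); (x=I, y=F); (x=F, y=T).

4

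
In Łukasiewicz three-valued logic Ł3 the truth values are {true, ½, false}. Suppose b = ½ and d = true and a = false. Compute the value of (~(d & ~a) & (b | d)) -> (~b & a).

true

~a = ~false = true
d & ~a = true & true = true
~(d & ~a) = ~true = false
b | d = ½ | true = true
~(d & ~a) & (b | d) = false & true = false
~b = ~½ = ½
~b & a = ½ & false = false
(~(d & ~a) & (b | d)) -> (~b & a) = false -> false = true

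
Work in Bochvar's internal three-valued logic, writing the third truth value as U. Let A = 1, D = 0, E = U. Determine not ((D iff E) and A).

U

D iff E = 0 iff U = U
(D iff E) and A = U and 1 = U
not ((D iff E) and A) = not U = U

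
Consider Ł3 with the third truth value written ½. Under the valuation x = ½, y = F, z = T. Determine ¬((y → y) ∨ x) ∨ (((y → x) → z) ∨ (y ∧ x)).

T

y → y = F → F = T
(y → y) ∨ x = T ∨ ½ = T
¬((y → y) ∨ x) = ¬T = F
y → x = F → ½ = T  [min(1, 1−0+½)]
(y → x) → z = T → T = T
y ∧ x = F ∧ ½ = F
((y → x) → z) ∨ (y ∧ x) = T ∨ F = T
¬((y → y) ∨ x) ∨ (((y → x) → z) ∨ (y ∧ x)) = F ∨ T = T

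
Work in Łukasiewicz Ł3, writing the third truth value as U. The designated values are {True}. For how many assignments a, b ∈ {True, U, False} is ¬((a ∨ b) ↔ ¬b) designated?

4

Designated under: (a=True, b=True); (a=U, b=True); (a=False, b=True); (a=False, b=False).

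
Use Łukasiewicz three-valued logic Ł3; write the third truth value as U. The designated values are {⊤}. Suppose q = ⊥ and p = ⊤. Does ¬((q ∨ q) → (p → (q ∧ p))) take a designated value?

q ∨ q = ⊥ ∨ ⊥ = ⊥
q ∧ p = ⊥ ∧ ⊤ = ⊥
p → (q ∧ p) = ⊤ → ⊥ = ⊥
(q ∨ q) → (p → (q ∧ p)) = ⊥ → ⊥ = ⊤
¬((q ∨ q) → (p → (q ∧ p))) = ¬⊤ = ⊥
⊥ ∉ {⊤}.

No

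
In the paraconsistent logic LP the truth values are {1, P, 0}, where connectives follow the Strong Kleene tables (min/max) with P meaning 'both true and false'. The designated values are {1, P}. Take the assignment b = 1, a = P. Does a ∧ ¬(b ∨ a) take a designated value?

b ∨ a = 1 ∨ P = 1
¬(b ∨ a) = ¬1 = 0
a ∧ ¬(b ∨ a) = P ∧ 0 = 0
0 ∉ {1, P}.

No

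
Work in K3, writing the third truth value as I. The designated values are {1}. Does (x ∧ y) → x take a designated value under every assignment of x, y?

Countermodel: x=I, y=1 gives I, which is not designated.

No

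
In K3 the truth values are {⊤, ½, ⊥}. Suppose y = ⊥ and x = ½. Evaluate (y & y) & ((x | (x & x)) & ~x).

y & y = ⊥ & ⊥ = ⊥
x & x = ½ & ½ = ½
x | (x & x) = ½ | ½ = ½
~x = ~½ = ½
(x | (x & x)) & ~x = ½ & ½ = ½
(y & y) & ((x | (x & x)) & ~x) = ⊥ & ½ = ⊥

⊥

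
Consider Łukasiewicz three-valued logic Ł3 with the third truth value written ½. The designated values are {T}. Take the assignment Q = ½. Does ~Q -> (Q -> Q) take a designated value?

Yes

~Q = ~½ = ½
Q -> Q = ½ -> ½ = T  [min(1, 1−½+½)]
~Q -> (Q -> Q) = ½ -> T = T
T ∈ {T}.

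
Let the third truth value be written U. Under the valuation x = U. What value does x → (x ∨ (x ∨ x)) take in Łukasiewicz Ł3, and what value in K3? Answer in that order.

In Łukasiewicz Ł3: x ∨ x = U ∨ U = U
x ∨ (x ∨ x) = U ∨ U = U
x → (x ∨ (x ∨ x)) = U → U = True  [min(1, 1−½+½)]
In K3: x ∨ x = U ∨ U = U
x ∨ (x ∨ x) = U ∨ U = U
x → (x ∨ (x ∨ x)) = U → U = U
They differ because Łukasiewicz Ł3 and K3 treat U differently under implication.

True; U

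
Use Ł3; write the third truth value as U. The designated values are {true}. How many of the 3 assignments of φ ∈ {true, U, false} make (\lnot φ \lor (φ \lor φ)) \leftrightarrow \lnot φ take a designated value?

φ=true: false ·
φ=U: true ✓
φ=false: true ✓

2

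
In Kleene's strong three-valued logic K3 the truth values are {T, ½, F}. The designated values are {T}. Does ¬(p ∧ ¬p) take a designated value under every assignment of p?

Countermodel: p=½ gives ½, which is not designated.

No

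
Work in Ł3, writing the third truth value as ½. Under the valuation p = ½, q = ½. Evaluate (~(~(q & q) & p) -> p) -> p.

q & q = ½ & ½ = ½
~(q & q) = ~½ = ½
~(q & q) & p = ½ & ½ = ½
~(~(q & q) & p) = ~½ = ½
~(~(q & q) & p) -> p = ½ -> ½ = True
(~(~(q & q) & p) -> p) -> p = True -> ½ = ½

½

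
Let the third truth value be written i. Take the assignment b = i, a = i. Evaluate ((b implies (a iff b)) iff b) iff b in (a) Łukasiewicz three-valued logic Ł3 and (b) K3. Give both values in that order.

True; i

In Łukasiewicz three-valued logic Ł3: a iff b = i iff i = True  [1 − |½−½|]
b implies (a iff b) = i implies True = True
(b implies (a iff b)) iff b = True iff i = i
((b implies (a iff b)) iff b) iff b = i iff i = True
In K3: a iff b = i iff i = i
b implies (a iff b) = i implies i = i  [not i or i]
(b implies (a iff b)) iff b = i iff i = i
((b implies (a iff b)) iff b) iff b = i iff i = i
They differ because Łukasiewicz three-valued logic Ł3 and K3 treat i differently under implication.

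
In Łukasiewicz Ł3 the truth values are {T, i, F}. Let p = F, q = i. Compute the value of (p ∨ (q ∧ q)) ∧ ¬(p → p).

q ∧ q = i ∧ i = i
p ∨ (q ∧ q) = F ∨ i = i
p → p = F → F = T
¬(p → p) = ¬T = F
(p ∨ (q ∧ q)) ∧ ¬(p → p) = i ∧ F = F

F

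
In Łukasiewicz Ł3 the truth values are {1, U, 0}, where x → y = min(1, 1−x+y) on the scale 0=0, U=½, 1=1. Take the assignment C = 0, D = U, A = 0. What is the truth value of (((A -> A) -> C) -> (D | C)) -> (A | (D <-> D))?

A -> A = 0 -> 0 = 1
(A -> A) -> C = 1 -> 0 = 0
D | C = U | 0 = U
((A -> A) -> C) -> (D | C) = 0 -> U = 1  [min(1, 1−0+½)]
D <-> D = U <-> U = 1
A | (D <-> D) = 0 | 1 = 1
(((A -> A) -> C) -> (D | C)) -> (A | (D <-> D)) = 1 -> 1 = 1

1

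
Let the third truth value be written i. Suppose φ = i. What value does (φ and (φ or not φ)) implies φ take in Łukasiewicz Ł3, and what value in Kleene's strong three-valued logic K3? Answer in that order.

In Łukasiewicz Ł3: not φ = not i = i
φ or not φ = i or i = i
φ and (φ or not φ) = i and i = i
(φ and (φ or not φ)) implies φ = i implies i = ⊤
In Kleene's strong three-valued logic K3: not φ = not i = i
φ or not φ = i or i = i
φ and (φ or not φ) = i and i = i
(φ and (φ or not φ)) implies φ = i implies i = i  [not i or i]
They differ because Łukasiewicz Ł3 and Kleene's strong three-valued logic K3 treat i differently under implication.

⊤; i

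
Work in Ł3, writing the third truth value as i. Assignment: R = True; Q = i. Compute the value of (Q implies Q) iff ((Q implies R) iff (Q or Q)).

Q implies Q = i implies i = True  [min(1, 1−½+½)]
Q implies R = i implies True = True
Q or Q = i or i = i
(Q implies R) iff (Q or Q) = True iff i = i
(Q implies Q) iff ((Q implies R) iff (Q or Q)) = True iff i = i

i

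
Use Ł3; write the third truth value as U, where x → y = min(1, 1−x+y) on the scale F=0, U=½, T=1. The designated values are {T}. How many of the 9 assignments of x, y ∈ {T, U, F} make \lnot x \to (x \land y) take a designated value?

Of the 9 assignments, 5 give a value in {T}.

5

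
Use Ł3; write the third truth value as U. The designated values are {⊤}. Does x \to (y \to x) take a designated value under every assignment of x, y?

Every assignment of x, y over {⊤, U, ⊥} gives a value in {⊤}.
In particular, with x=U, y=U: x \to (y \to x) = ⊤.

Yes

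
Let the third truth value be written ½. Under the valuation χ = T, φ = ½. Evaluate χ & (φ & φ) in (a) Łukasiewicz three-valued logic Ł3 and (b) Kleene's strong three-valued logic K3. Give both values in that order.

In Łukasiewicz three-valued logic Ł3: φ & φ = ½ & ½ = ½
χ & (φ & φ) = T & ½ = ½
In Kleene's strong three-valued logic K3: φ & φ = ½ & ½ = ½
χ & (φ & φ) = T & ½ = ½

½; ½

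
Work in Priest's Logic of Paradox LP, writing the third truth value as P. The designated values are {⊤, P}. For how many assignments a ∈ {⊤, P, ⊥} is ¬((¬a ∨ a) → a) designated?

2

a=⊤: ⊥ ·
a=P: P ✓
a=⊥: ⊤ ✓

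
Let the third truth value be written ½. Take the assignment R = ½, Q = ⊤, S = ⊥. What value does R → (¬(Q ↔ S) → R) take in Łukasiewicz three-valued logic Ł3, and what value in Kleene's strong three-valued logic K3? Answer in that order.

⊤; ½

In Łukasiewicz three-valued logic Ł3: Q ↔ S = ⊤ ↔ ⊥ = ⊥
¬(Q ↔ S) = ¬⊥ = ⊤
¬(Q ↔ S) → R = ⊤ → ½ = ½  [min(1, 1−1+½)]
R → (¬(Q ↔ S) → R) = ½ → ½ = ⊤
In Kleene's strong three-valued logic K3: Q ↔ S = ⊤ ↔ ⊥ = ⊥
¬(Q ↔ S) = ¬⊥ = ⊤
¬(Q ↔ S) → R = ⊤ → ½ = ½  [¬⊤ ∨ ½]
R → (¬(Q ↔ S) → R) = ½ → ½ = ½
They differ because Łukasiewicz three-valued logic Ł3 and Kleene's strong three-valued logic K3 treat ½ differently under implication.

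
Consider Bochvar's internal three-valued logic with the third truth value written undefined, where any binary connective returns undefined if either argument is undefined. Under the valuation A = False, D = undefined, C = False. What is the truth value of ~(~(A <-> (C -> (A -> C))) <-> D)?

undefined

A -> C = False -> False = True
C -> (A -> C) = False -> True = True
A <-> (C -> (A -> C)) = False <-> True = False
~(A <-> (C -> (A -> C))) = ~False = True
~(A <-> (C -> (A -> C))) <-> D = True <-> undefined = undefined
~(~(A <-> (C -> (A -> C))) <-> D) = ~undefined = undefined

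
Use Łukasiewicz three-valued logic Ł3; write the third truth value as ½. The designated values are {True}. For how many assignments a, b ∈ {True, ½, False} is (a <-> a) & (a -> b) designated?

6

Of the 9 assignments, 6 give a value in {True}.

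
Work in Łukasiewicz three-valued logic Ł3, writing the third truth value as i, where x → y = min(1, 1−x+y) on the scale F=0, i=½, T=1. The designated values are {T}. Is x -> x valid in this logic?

Every assignment of x over {T, i, F} gives a value in {T}.
In particular, with x=i: x -> x = T.

Yes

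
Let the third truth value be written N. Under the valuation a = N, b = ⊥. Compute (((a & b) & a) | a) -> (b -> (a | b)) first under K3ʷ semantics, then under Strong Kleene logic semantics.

N; ⊤

In K3ʷ: a & b = N & ⊥ = N
(a & b) & a = N & N = N
((a & b) & a) | a = N | N = N
a | b = N | ⊥ = N
b -> (a | b) = ⊥ -> N = N  [any arg is the third value ⇒ result is the third value]
(((a & b) & a) | a) -> (b -> (a | b)) = N -> N = N
In Strong Kleene logic: a & b = N & ⊥ = ⊥
(a & b) & a = ⊥ & N = ⊥
((a & b) & a) | a = ⊥ | N = N
a | b = N | ⊥ = N
b -> (a | b) = ⊥ -> N = ⊤
(((a & b) & a) | a) -> (b -> (a | b)) = N -> ⊤ = ⊤
They differ because K3ʷ and Strong Kleene logic treat N differently under the binary connectives.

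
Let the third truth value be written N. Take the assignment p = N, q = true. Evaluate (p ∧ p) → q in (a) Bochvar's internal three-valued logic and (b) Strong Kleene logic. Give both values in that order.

In Bochvar's internal three-valued logic: p ∧ p = N ∧ N = N
(p ∧ p) → q = N → true = N
In Strong Kleene logic: p ∧ p = N ∧ N = N
(p ∧ p) → q = N → true = true  [¬N ∨ true]
They differ because Bochvar's internal three-valued logic and Strong Kleene logic treat N differently under the binary connectives.

N; true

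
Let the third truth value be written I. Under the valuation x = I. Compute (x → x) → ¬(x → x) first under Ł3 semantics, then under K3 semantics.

In Ł3: x → x = I → I = ⊤  [min(1, 1−½+½)]
x → x = I → I = ⊤
¬(x → x) = ¬⊤ = ⊥
(x → x) → ¬(x → x) = ⊤ → ⊥ = ⊥
In K3: x → x = I → I = I
x → x = I → I = I
¬(x → x) = ¬I = I
(x → x) → ¬(x → x) = I → I = I
They differ because Ł3 and K3 treat I differently under implication.

⊥; I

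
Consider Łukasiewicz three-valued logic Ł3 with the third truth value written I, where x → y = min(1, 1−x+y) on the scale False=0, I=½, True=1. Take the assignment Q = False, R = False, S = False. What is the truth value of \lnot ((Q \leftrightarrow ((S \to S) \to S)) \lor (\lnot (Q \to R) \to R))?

False

S \to S = False \to False = True
(S \to S) \to S = True \to False = False
Q \leftrightarrow ((S \to S) \to S) = False \leftrightarrow False = True
Q \to R = False \to False = True
\lnot (Q \to R) = \lnot True = False
\lnot (Q \to R) \to R = False \to False = True
(Q \leftrightarrow ((S \to S) \to S)) \lor (\lnot (Q \to R) \to R) = True \lor True = True
\lnot ((Q \leftrightarrow ((S \to S) \to S)) \lor (\lnot (Q \to R) \to R)) = \lnot True = False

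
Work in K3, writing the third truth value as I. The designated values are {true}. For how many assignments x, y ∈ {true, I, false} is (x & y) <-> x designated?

4

Designated under: (x=true, y=true); (x=false, y=true); (x=false, y=I); (x=false, y=false).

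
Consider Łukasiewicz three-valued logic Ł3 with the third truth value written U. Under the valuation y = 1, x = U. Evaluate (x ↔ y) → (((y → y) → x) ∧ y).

x ↔ y = U ↔ 1 = U  [1 − |½−1|]
y → y = 1 → 1 = 1
(y → y) → x = 1 → U = U
((y → y) → x) ∧ y = U ∧ 1 = U
(x ↔ y) → (((y → y) → x) ∧ y) = U → U = 1

1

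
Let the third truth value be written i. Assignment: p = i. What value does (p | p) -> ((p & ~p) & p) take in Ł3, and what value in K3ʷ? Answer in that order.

T; i

In Ł3: p | p = i | i = i
~p = ~i = i
p & ~p = i & i = i
(p & ~p) & p = i & i = i
(p | p) -> ((p & ~p) & p) = i -> i = T  [min(1, 1−½+½)]
In K3ʷ: p | p = i | i = i
~p = ~i = i
p & ~p = i & i = i
(p & ~p) & p = i & i = i
(p | p) -> ((p & ~p) & p) = i -> i = i
They differ because Ł3 and K3ʷ treat i differently under the binary connectives.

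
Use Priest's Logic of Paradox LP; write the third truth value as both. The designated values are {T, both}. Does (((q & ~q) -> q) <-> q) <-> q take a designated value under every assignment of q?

Every assignment of q over {T, both, F} gives a value in {T, both}.
In particular, with q=both: (((q & ~q) -> q) <-> q) <-> q = both.

Yes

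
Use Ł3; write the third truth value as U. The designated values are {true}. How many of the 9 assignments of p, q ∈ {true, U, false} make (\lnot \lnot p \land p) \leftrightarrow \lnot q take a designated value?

3

Designated under: (p=true, q=false); (p=U, q=U); (p=false, q=true).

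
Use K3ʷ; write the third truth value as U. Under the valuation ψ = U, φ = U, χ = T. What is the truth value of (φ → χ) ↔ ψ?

U

φ → χ = U → T = U
(φ → χ) ↔ ψ = U ↔ U = U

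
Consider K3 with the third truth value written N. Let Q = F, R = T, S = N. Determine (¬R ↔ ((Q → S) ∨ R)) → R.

T

¬R = ¬T = F
Q → S = F → N = T  [¬F ∨ N]
(Q → S) ∨ R = T ∨ T = T
¬R ↔ ((Q → S) ∨ R) = F ↔ T = F
(¬R ↔ ((Q → S) ∨ R)) → R = F → T = T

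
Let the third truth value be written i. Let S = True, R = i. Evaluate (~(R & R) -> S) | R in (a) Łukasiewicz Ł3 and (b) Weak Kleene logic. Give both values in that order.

In Łukasiewicz Ł3: R & R = i & i = i
~(R & R) = ~i = i
~(R & R) -> S = i -> True = True  [min(1, 1−½+1)]
(~(R & R) -> S) | R = True | i = True
In Weak Kleene logic: R & R = i & i = i
~(R & R) = ~i = i
~(R & R) -> S = i -> True = i  [any arg is the third value ⇒ result is the third value]
(~(R & R) -> S) | R = i | i = i
They differ because Łukasiewicz Ł3 and Weak Kleene logic treat i differently under the binary connectives.

True; i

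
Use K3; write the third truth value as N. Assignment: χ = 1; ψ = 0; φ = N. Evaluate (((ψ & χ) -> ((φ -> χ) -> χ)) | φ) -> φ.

N

ψ & χ = 0 & 1 = 0
φ -> χ = N -> 1 = 1  [~N | 1]
(φ -> χ) -> χ = 1 -> 1 = 1
(ψ & χ) -> ((φ -> χ) -> χ) = 0 -> 1 = 1
((ψ & χ) -> ((φ -> χ) -> χ)) | φ = 1 | N = 1
(((ψ & χ) -> ((φ -> χ) -> χ)) | φ) -> φ = 1 -> N = N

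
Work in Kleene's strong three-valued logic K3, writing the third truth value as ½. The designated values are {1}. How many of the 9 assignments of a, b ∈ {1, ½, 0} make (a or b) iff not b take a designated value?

Designated under: (a=1, b=0).

1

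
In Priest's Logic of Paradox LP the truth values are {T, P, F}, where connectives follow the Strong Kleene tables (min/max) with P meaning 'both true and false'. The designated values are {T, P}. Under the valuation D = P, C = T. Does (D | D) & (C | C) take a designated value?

D | D = P | P = P
C | C = T | T = T
(D | D) & (C | C) = P & T = P
P ∈ {T, P}.

Yes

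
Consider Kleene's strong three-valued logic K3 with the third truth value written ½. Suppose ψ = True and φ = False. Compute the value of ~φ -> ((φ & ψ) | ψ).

True

~φ = ~False = True
φ & ψ = False & True = False
(φ & ψ) | ψ = False | True = True
~φ -> ((φ & ψ) | ψ) = True -> True = True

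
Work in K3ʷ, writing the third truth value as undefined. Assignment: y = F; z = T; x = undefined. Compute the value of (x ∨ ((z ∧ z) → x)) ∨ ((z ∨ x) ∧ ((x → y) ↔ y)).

undefined

z ∧ z = T ∧ T = T
(z ∧ z) → x = T → undefined = undefined
x ∨ ((z ∧ z) → x) = undefined ∨ undefined = undefined
z ∨ x = T ∨ undefined = undefined
x → y = undefined → F = undefined
(x → y) ↔ y = undefined ↔ F = undefined
(z ∨ x) ∧ ((x → y) ↔ y) = undefined ∧ undefined = undefined
(x ∨ ((z ∧ z) → x)) ∨ ((z ∨ x) ∧ ((x → y) ↔ y)) = undefined ∨ undefined = undefined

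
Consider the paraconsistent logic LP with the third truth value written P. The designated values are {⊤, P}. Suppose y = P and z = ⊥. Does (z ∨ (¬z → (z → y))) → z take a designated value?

No

¬z = ¬⊥ = ⊤
z → y = ⊥ → P = ⊤  [¬⊥ ∨ P]
¬z → (z → y) = ⊤ → ⊤ = ⊤
z ∨ (¬z → (z → y)) = ⊥ ∨ ⊤ = ⊤
(z ∨ (¬z → (z → y))) → z = ⊤ → ⊥ = ⊥
⊥ ∉ {⊤, P}.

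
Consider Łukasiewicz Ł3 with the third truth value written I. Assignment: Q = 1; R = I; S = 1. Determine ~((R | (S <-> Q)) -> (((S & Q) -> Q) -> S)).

S <-> Q = 1 <-> 1 = 1
R | (S <-> Q) = I | 1 = 1
S & Q = 1 & 1 = 1
(S & Q) -> Q = 1 -> 1 = 1
((S & Q) -> Q) -> S = 1 -> 1 = 1
(R | (S <-> Q)) -> (((S & Q) -> Q) -> S) = 1 -> 1 = 1
~((R | (S <-> Q)) -> (((S & Q) -> Q) -> S)) = ~1 = 0

0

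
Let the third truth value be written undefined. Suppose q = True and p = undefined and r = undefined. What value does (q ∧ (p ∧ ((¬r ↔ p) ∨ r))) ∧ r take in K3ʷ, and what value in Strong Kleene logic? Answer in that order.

undefined; undefined

In K3ʷ: ¬r = ¬undefined = undefined
¬r ↔ p = undefined ↔ undefined = undefined
(¬r ↔ p) ∨ r = undefined ∨ undefined = undefined
p ∧ ((¬r ↔ p) ∨ r) = undefined ∧ undefined = undefined
q ∧ (p ∧ ((¬r ↔ p) ∨ r)) = True ∧ undefined = undefined
(q ∧ (p ∧ ((¬r ↔ p) ∨ r))) ∧ r = undefined ∧ undefined = undefined
In Strong Kleene logic: ¬r = ¬undefined = undefined
¬r ↔ p = undefined ↔ undefined = undefined
(¬r ↔ p) ∨ r = undefined ∨ undefined = undefined
p ∧ ((¬r ↔ p) ∨ r) = undefined ∧ undefined = undefined
q ∧ (p ∧ ((¬r ↔ p) ∨ r)) = True ∧ undefined = undefined
(q ∧ (p ∧ ((¬r ↔ p) ∨ r))) ∧ r = undefined ∧ undefined = undefined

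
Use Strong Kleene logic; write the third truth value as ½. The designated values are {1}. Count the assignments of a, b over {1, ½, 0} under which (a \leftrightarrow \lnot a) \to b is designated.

Of the 9 assignments, 7 give a value in {1}.

7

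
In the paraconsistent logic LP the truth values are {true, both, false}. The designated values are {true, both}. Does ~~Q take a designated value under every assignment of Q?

No

Countermodel: Q=false gives false, which is not designated.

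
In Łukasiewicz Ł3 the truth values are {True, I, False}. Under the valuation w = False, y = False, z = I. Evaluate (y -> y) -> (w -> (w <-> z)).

True

y -> y = False -> False = True
w <-> z = False <-> I = I  [1 − |0−½|]
w -> (w <-> z) = False -> I = True
(y -> y) -> (w -> (w <-> z)) = True -> True = True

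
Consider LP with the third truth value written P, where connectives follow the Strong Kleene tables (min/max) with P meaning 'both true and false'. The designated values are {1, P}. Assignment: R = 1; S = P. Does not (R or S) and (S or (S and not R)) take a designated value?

No

R or S = 1 or P = 1
not (R or S) = not 1 = 0
not R = not 1 = 0
S and not R = P and 0 = 0
S or (S and not R) = P or 0 = P
not (R or S) and (S or (S and not R)) = 0 and P = 0
0 ∉ {1, P}.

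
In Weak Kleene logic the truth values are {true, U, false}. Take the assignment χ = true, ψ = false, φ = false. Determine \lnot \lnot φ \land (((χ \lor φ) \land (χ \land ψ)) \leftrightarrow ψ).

\lnot φ = \lnot false = true
\lnot \lnot φ = \lnot true = false
χ \lor φ = true \lor false = true
χ \land ψ = true \land false = false
(χ \lor φ) \land (χ \land ψ) = true \land false = false
((χ \lor φ) \land (χ \land ψ)) \leftrightarrow ψ = false \leftrightarrow false = true
\lnot \lnot φ \land (((χ \lor φ) \land (χ \land ψ)) \leftrightarrow ψ) = false \land true = false

false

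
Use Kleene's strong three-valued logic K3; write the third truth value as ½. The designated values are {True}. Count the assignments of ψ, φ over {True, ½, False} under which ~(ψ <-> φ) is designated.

Designated under: (ψ=True, φ=False); (ψ=False, φ=True).

2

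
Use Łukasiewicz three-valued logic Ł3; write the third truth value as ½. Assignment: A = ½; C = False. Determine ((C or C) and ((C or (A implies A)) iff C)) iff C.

C or C = False or False = False
A implies A = ½ implies ½ = True
C or (A implies A) = False or True = True
(C or (A implies A)) iff C = True iff False = False
(C or C) and ((C or (A implies A)) iff C) = False and False = False
((C or C) and ((C or (A implies A)) iff C)) iff C = False iff False = True

True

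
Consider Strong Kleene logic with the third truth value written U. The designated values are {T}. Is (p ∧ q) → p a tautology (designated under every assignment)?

Countermodel: p=U, q=T gives U, which is not designated.

No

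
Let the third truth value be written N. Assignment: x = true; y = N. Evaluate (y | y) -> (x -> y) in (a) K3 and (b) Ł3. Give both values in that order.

In K3: y | y = N | N = N
x -> y = true -> N = N  [~true | N]
(y | y) -> (x -> y) = N -> N = N
In Ł3: y | y = N | N = N
x -> y = true -> N = N  [min(1, 1−1+½)]
(y | y) -> (x -> y) = N -> N = true
They differ because K3 and Ł3 treat N differently under implication.

N; true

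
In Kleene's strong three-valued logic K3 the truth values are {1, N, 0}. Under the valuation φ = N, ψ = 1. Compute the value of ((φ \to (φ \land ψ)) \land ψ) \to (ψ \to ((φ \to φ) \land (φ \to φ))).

N

φ \land ψ = N \land 1 = N
φ \to (φ \land ψ) = N \to N = N  [\lnot N \lor N]
(φ \to (φ \land ψ)) \land ψ = N \land 1 = N
φ \to φ = N \to N = N
φ \to φ = N \to N = N
(φ \to φ) \land (φ \to φ) = N \land N = N
ψ \to ((φ \to φ) \land (φ \to φ)) = 1 \to N = N
((φ \to (φ \land ψ)) \land ψ) \to (ψ \to ((φ \to φ) \land (φ \to φ))) = N \to N = N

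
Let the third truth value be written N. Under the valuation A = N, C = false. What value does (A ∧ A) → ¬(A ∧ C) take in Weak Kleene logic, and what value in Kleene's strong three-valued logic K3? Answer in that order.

In Weak Kleene logic: A ∧ A = N ∧ N = N
A ∧ C = N ∧ false = N
¬(A ∧ C) = ¬N = N
(A ∧ A) → ¬(A ∧ C) = N → N = N
In Kleene's strong three-valued logic K3: A ∧ A = N ∧ N = N
A ∧ C = N ∧ false = false
¬(A ∧ C) = ¬false = true
(A ∧ A) → ¬(A ∧ C) = N → true = true  [¬N ∨ true]
They differ because Weak Kleene logic and Kleene's strong three-valued logic K3 treat N differently under the binary connectives.

N; true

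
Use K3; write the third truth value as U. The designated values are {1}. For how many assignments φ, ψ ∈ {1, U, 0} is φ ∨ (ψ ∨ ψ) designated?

Of the 9 assignments, 5 give a value in {1}.

5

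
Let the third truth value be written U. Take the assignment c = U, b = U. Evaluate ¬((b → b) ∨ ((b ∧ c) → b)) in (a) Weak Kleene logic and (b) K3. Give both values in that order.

In Weak Kleene logic: b → b = U → U = U  [any arg is the third value ⇒ result is the third value]
b ∧ c = U ∧ U = U
(b ∧ c) → b = U → U = U
(b → b) ∨ ((b ∧ c) → b) = U ∨ U = U
¬((b → b) ∨ ((b ∧ c) → b)) = ¬U = U
In K3: b → b = U → U = U  [¬U ∨ U]
b ∧ c = U ∧ U = U
(b ∧ c) → b = U → U = U
(b → b) ∨ ((b ∧ c) → b) = U ∨ U = U
¬((b → b) ∨ ((b ∧ c) → b)) = ¬U = U

U; U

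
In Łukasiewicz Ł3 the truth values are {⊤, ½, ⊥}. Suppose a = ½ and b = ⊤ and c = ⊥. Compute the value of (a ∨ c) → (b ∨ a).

⊤

a ∨ c = ½ ∨ ⊥ = ½
b ∨ a = ⊤ ∨ ½ = ⊤
(a ∨ c) → (b ∨ a) = ½ → ⊤ = ⊤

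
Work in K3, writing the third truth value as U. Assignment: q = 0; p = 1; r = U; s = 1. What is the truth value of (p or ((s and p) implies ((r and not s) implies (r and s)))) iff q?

s and p = 1 and 1 = 1
not s = not 1 = 0
r and not s = U and 0 = 0
r and s = U and 1 = U
(r and not s) implies (r and s) = 0 implies U = 1  [not 0 or U]
(s and p) implies ((r and not s) implies (r and s)) = 1 implies 1 = 1
p or ((s and p) implies ((r and not s) implies (r and s))) = 1 or 1 = 1
(p or ((s and p) implies ((r and not s) implies (r and s)))) iff q = 1 iff 0 = 0

0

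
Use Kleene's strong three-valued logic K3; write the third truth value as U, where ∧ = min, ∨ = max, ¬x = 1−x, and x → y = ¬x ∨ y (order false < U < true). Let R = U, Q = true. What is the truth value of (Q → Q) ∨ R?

Q → Q = true → true = true
(Q → Q) ∨ R = true ∨ U = true

true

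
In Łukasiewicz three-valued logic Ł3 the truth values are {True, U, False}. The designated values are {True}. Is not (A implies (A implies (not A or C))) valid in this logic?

No

Countermodel: A=True, C=True gives False, which is not designated.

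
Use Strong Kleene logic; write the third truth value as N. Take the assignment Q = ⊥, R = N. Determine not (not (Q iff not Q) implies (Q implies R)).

not Q = not ⊥ = ⊤
Q iff not Q = ⊥ iff ⊤ = ⊥
not (Q iff not Q) = not ⊥ = ⊤
Q implies R = ⊥ implies N = ⊤
not (Q iff not Q) implies (Q implies R) = ⊤ implies ⊤ = ⊤
not (not (Q iff not Q) implies (Q implies R)) = not ⊤ = ⊥

⊥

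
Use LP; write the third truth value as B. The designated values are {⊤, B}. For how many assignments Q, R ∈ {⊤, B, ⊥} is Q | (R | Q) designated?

8

Of the 9 assignments, 8 give a value in {⊤, B}.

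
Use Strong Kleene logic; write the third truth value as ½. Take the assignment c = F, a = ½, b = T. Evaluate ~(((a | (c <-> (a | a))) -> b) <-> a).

½

a | a = ½ | ½ = ½
c <-> (a | a) = F <-> ½ = ½
a | (c <-> (a | a)) = ½ | ½ = ½
(a | (c <-> (a | a))) -> b = ½ -> T = T  [~½ | T]
((a | (c <-> (a | a))) -> b) <-> a = T <-> ½ = ½
~(((a | (c <-> (a | a))) -> b) <-> a) = ~½ = ½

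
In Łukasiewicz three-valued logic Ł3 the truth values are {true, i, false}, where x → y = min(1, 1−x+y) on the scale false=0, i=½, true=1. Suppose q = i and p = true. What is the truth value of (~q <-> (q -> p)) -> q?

~q = ~i = i
q -> p = i -> true = true  [min(1, 1−½+1)]
~q <-> (q -> p) = i <-> true = i
(~q <-> (q -> p)) -> q = i -> i = true

true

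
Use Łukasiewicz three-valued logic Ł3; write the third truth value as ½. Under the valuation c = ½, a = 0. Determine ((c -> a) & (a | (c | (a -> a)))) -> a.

c -> a = ½ -> 0 = ½  [min(1, 1−½+0)]
a -> a = 0 -> 0 = 1
c | (a -> a) = ½ | 1 = 1
a | (c | (a -> a)) = 0 | 1 = 1
(c -> a) & (a | (c | (a -> a))) = ½ & 1 = ½
((c -> a) & (a | (c | (a -> a)))) -> a = ½ -> 0 = ½

½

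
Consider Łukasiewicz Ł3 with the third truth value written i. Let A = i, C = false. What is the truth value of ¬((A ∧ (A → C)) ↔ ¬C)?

A → C = i → false = i
A ∧ (A → C) = i ∧ i = i
¬C = ¬false = true
(A ∧ (A → C)) ↔ ¬C = i ↔ true = i
¬((A ∧ (A → C)) ↔ ¬C) = ¬i = i

i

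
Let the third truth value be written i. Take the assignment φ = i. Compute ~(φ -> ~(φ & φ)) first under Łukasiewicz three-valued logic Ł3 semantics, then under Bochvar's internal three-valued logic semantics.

In Łukasiewicz three-valued logic Ł3: φ & φ = i & i = i
~(φ & φ) = ~i = i
φ -> ~(φ & φ) = i -> i = ⊤
~(φ -> ~(φ & φ)) = ~⊤ = ⊥
In Bochvar's internal three-valued logic: φ & φ = i & i = i
~(φ & φ) = ~i = i
φ -> ~(φ & φ) = i -> i = i  [any arg is the third value ⇒ result is the third value]
~(φ -> ~(φ & φ)) = ~i = i
They differ because Łukasiewicz three-valued logic Ł3 and Bochvar's internal three-valued logic treat i differently under the binary connectives.

⊥; i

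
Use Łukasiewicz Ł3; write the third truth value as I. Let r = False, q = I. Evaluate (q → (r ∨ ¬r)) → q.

¬r = ¬False = True
r ∨ ¬r = False ∨ True = True
q → (r ∨ ¬r) = I → True = True  [min(1, 1−½+1)]
(q → (r ∨ ¬r)) → q = True → I = I

I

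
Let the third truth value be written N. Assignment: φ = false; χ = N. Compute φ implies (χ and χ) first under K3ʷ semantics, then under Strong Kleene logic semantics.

N; true

In K3ʷ: χ and χ = N and N = N
φ implies (χ and χ) = false implies N = N  [any arg is the third value ⇒ result is the third value]
In Strong Kleene logic: χ and χ = N and N = N
φ implies (χ and χ) = false implies N = true
They differ because K3ʷ and Strong Kleene logic treat N differently under the binary connectives.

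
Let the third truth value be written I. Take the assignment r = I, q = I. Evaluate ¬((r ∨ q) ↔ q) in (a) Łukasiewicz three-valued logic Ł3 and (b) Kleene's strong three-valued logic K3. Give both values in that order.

In Łukasiewicz three-valued logic Ł3: r ∨ q = I ∨ I = I
(r ∨ q) ↔ q = I ↔ I = True
¬((r ∨ q) ↔ q) = ¬True = False
In Kleene's strong three-valued logic K3: r ∨ q = I ∨ I = I
(r ∨ q) ↔ q = I ↔ I = I
¬((r ∨ q) ↔ q) = ¬I = I
They differ because Łukasiewicz three-valued logic Ł3 and Kleene's strong three-valued logic K3 treat I differently under implication.

False; I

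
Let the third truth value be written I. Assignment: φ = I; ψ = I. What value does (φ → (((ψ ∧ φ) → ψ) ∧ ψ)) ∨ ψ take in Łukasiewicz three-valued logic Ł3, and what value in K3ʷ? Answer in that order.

True; I

In Łukasiewicz three-valued logic Ł3: ψ ∧ φ = I ∧ I = I
(ψ ∧ φ) → ψ = I → I = True
((ψ ∧ φ) → ψ) ∧ ψ = True ∧ I = I
φ → (((ψ ∧ φ) → ψ) ∧ ψ) = I → I = True
(φ → (((ψ ∧ φ) → ψ) ∧ ψ)) ∨ ψ = True ∨ I = True
In K3ʷ: ψ ∧ φ = I ∧ I = I
(ψ ∧ φ) → ψ = I → I = I  [any arg is the third value ⇒ result is the third value]
((ψ ∧ φ) → ψ) ∧ ψ = I ∧ I = I
φ → (((ψ ∧ φ) → ψ) ∧ ψ) = I → I = I
(φ → (((ψ ∧ φ) → ψ) ∧ ψ)) ∨ ψ = I ∨ I = I
They differ because Łukasiewicz three-valued logic Ł3 and K3ʷ treat I differently under the binary connectives.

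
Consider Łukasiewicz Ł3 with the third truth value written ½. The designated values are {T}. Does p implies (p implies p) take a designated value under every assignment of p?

Yes

Every assignment of p over {T, ½, F} gives a value in {T}.
In particular, with p=½: p implies (p implies p) = T.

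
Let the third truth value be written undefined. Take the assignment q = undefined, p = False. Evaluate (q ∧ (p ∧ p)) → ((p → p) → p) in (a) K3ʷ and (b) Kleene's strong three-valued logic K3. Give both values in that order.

undefined; True

In K3ʷ: p ∧ p = False ∧ False = False
q ∧ (p ∧ p) = undefined ∧ False = undefined
p → p = False → False = True
(p → p) → p = True → False = False
(q ∧ (p ∧ p)) → ((p → p) → p) = undefined → False = undefined  [any arg is the third value ⇒ result is the third value]
In Kleene's strong three-valued logic K3: p ∧ p = False ∧ False = False
q ∧ (p ∧ p) = undefined ∧ False = False
p → p = False → False = True
(p → p) → p = True → False = False
(q ∧ (p ∧ p)) → ((p → p) → p) = False → False = True
They differ because K3ʷ and Kleene's strong three-valued logic K3 treat undefined differently under the binary connectives.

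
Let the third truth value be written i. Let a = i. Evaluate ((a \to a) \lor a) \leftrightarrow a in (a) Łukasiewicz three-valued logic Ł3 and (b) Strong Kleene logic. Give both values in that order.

In Łukasiewicz three-valued logic Ł3: a \to a = i \to i = 1  [min(1, 1−½+½)]
(a \to a) \lor a = 1 \lor i = 1
((a \to a) \lor a) \leftrightarrow a = 1 \leftrightarrow i = i
In Strong Kleene logic: a \to a = i \to i = i  [\lnot i \lor i]
(a \to a) \lor a = i \lor i = i
((a \to a) \lor a) \leftrightarrow a = i \leftrightarrow i = i

i; i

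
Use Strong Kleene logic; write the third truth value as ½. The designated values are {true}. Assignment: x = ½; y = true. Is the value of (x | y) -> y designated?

x | y = ½ | true = true
(x | y) -> y = true -> true = true
true ∈ {true}.

Yes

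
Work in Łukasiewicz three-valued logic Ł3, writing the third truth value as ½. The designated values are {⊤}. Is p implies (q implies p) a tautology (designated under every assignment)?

Yes

Every assignment of p, q over {⊤, ½, ⊥} gives a value in {⊤}.
In particular, with p=½, q=½: p implies (q implies p) = ⊤.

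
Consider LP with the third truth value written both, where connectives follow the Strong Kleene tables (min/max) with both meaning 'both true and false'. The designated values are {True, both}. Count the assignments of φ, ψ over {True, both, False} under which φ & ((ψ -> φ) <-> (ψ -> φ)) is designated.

6

Of the 9 assignments, 6 give a value in {True, both}.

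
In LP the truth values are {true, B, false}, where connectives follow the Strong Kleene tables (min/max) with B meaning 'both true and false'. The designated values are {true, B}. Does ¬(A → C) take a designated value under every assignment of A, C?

No

Countermodel: A=true, C=true gives false, which is not designated.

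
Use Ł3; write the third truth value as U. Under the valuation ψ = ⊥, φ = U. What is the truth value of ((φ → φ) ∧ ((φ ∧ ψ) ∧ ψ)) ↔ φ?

φ → φ = U → U = ⊤  [min(1, 1−½+½)]
φ ∧ ψ = U ∧ ⊥ = ⊥
(φ ∧ ψ) ∧ ψ = ⊥ ∧ ⊥ = ⊥
(φ → φ) ∧ ((φ ∧ ψ) ∧ ψ) = ⊤ ∧ ⊥ = ⊥
((φ → φ) ∧ ((φ ∧ ψ) ∧ ψ)) ↔ φ = ⊥ ↔ U = U

U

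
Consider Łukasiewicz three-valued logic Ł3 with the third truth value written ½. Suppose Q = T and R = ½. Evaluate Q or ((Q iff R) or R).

T

Q iff R = T iff ½ = ½  [1 − |1−½|]
(Q iff R) or R = ½ or ½ = ½
Q or ((Q iff R) or R) = T or ½ = T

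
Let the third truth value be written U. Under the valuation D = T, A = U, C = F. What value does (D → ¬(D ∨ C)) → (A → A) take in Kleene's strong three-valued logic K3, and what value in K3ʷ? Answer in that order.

T; U

In Kleene's strong three-valued logic K3: D ∨ C = T ∨ F = T
¬(D ∨ C) = ¬T = F
D → ¬(D ∨ C) = T → F = F
A → A = U → U = U  [¬U ∨ U]
(D → ¬(D ∨ C)) → (A → A) = F → U = T
In K3ʷ: D ∨ C = T ∨ F = T
¬(D ∨ C) = ¬T = F
D → ¬(D ∨ C) = T → F = F
A → A = U → U = U  [any arg is the third value ⇒ result is the third value]
(D → ¬(D ∨ C)) → (A → A) = F → U = U
They differ because Kleene's strong three-valued logic K3 and K3ʷ treat U differently under the binary connectives.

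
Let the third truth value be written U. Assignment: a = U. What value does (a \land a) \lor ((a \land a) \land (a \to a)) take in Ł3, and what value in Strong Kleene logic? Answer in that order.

U; U

In Ł3: a \land a = U \land U = U
a \land a = U \land U = U
a \to a = U \to U = True
(a \land a) \land (a \to a) = U \land True = U
(a \land a) \lor ((a \land a) \land (a \to a)) = U \lor U = U
In Strong Kleene logic: a \land a = U \land U = U
a \land a = U \land U = U
a \to a = U \to U = U  [\lnot U \lor U]
(a \land a) \land (a \to a) = U \land U = U
(a \land a) \lor ((a \land a) \land (a \to a)) = U \lor U = U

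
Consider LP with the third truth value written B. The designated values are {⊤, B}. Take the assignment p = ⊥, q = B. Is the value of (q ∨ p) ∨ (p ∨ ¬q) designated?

q ∨ p = B ∨ ⊥ = B
¬q = ¬B = B
p ∨ ¬q = ⊥ ∨ B = B
(q ∨ p) ∨ (p ∨ ¬q) = B ∨ B = B
B ∈ {⊤, B}.

Yes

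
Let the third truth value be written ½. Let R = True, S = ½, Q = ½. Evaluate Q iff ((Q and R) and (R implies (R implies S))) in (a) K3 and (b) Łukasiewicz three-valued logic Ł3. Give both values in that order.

In K3: Q and R = ½ and True = ½
R implies S = True implies ½ = ½  [not True or ½]
R implies (R implies S) = True implies ½ = ½
(Q and R) and (R implies (R implies S)) = ½ and ½ = ½
Q iff ((Q and R) and (R implies (R implies S))) = ½ iff ½ = ½
In Łukasiewicz three-valued logic Ł3: Q and R = ½ and True = ½
R implies S = True implies ½ = ½  [min(1, 1−1+½)]
R implies (R implies S) = True implies ½ = ½
(Q and R) and (R implies (R implies S)) = ½ and ½ = ½
Q iff ((Q and R) and (R implies (R implies S))) = ½ iff ½ = True
They differ because K3 and Łukasiewicz three-valued logic Ł3 treat ½ differently under implication.

½; True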